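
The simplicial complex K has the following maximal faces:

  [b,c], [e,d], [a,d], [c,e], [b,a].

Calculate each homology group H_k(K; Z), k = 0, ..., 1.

Take the total order a < b < c < d < e on the vertex set. Then K (dimension 1) consists of the simplices:

  0-simplices (5): a, b, c, d, e
  1-simplices (5): ab, ad, bc, ce, de

so the chain groups are C_0 ≅ Z^5, C_1 ≅ Z^5.

∂_1: C_1 → C_0 sends each edge [p,q] (with p < q) to q − p. For instance
  ∂ad = d − a.
The resulting 5×5 matrix has rank 4, and its Smith normal form has invariant factors (1,1,1,1).

Now H_k = ker ∂_k / im ∂_{k+1}, so:

  H_0: rank C_0 − rank ∂_1 = 5 − 4 = 1, and the invariant factors of ∂_1 are all 1, so H_0 ≅ Z.
  H_1: rank ker ∂_1 − rank ∂_2 = (5 − 4) − 0 = 1, and there is no ∂_2, so H_1 ≅ Z.

H_0 ≅ Z,  H_1 ≅ Z.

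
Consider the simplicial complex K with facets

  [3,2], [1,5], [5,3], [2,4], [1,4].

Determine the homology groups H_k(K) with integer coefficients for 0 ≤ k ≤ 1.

Order the vertices as 1 < 2 < 3 < 4 < 5. Listing each simplex with vertices in this order, K has dimension 1 with simplices:

  0-simplices (5): [1], [2], [3], [4], [5]
  1-simplices (5): [1,4], [1,5], [2,3], [2,4], [3,5]

Hence C_0 ≅ Z^5, C_1 ≅ Z^5.

∂_1: C_1 → C_0 is given by ∂[p,q] = [q] − [p]. For instance
  ∂[2,4] = [4] − [2].
The 5×5 boundary matrix has rank 4 and Smith normal form diag(1,1,1,1).

From H_k ≅ ker(∂_k) / im(∂_{k+1}) we obtain:

  H_0: rank C_0 − rank ∂_1 = 5 − 4 = 1, and the invariant factors of ∂_1 are all 1, so H_0 ≅ Z.
  H_1: rank ker ∂_1 − rank ∂_2 = (5 − 4) − 0 = 1, and there is no ∂_2, so H_1 ≅ Z.

As a check, the Euler characteristic is 5 − 5 = 0, which agrees with 1 − 1 = 0.

H_0 ≅ Z,  H_1 ≅ Z.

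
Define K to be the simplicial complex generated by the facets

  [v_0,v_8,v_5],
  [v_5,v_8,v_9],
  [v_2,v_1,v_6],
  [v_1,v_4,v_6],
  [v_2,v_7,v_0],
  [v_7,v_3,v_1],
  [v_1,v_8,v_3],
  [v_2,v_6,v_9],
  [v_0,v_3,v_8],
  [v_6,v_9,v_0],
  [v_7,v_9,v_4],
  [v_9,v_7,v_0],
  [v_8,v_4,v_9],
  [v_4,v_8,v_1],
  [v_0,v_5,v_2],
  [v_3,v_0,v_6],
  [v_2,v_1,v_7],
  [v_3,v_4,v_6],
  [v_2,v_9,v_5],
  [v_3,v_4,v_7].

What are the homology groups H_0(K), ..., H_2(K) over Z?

H_0 ≅ Z,  H_1 ≅ Z ⊕ Z/2Z,  H_2 = 0.

Take the total order v_0 < v_1 < v_2 < v_3 < v_4 < v_5 < v_6 < v_7 < v_8 < v_9 on the vertex set. Then K (dimension 2) consists of the simplices:

  0-simplices (10): [v_0], [v_1], [v_2], [v_3], [v_4], [v_5], [v_6], [v_7], [v_8], [v_9]
  1-simplices (30): (30 of them)
  2-simplices (20): (20 of them)

so the chain groups are C_0 ≅ Z^10, C_1 ≅ Z^30, C_2 ≅ Z^20.

Boundary ∂_1: C_1 → C_0 is given by ∂[p,q] = [q] − [p].
The resulting 10×30 matrix has rank 9, and its Smith normal form has invariant factors (1,1,1,1,1,1,1,1,1).

Boundary ∂_2: C_2 → C_1 acts by ∂[p,q,r] = [q,r] − [p,r] + [p,q]. For instance
  ∂[v_1,v_4,v_6] = [v_4,v_6] − [v_1,v_6] + [v_1,v_4],
  ∂[v_0,v_2,v_5] = [v_2,v_5] − [v_0,v_5] + [v_0,v_2].
As a 30×20 matrix over Z this has rank 20, with invariant factors (1,1,1,1,1,1,1,1,1,1,1,1,1,1,1,1,1,1,1,2).

Now H_k = ker ∂_k / im ∂_{k+1}, so:

  H_0: rank C_0 − rank ∂_1 = 10 − 9 = 1, and the invariant factors of ∂_1 are all 1, so H_0 = Z.
  H_1: rank ker ∂_1 − rank ∂_2 = (30 − 9) − 20 = 1, and ∂_2 has invariant factor 2 > 1, so H_1 = Z ⊕ Z/2Z.
  H_2: rank ker ∂_2 − rank ∂_3 = (20 − 20) − 0 = 0, and there is no ∂_3, so H_2 = 0.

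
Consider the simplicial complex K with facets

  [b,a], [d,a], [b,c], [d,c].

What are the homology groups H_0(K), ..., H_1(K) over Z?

Take the total order a < b < c < d on the vertex set. Then K (dimension 1) consists of the simplices:

  0-simplices (4): a, b, c, d
  1-simplices (4): ab, ad, bc, cd

so the chain groups are C_0 ≅ Z^4, C_1 ≅ Z^4.

Boundary ∂_1: C_1 → C_0 maps an edge to its endpoints' difference, ∂[p,q] = q − p. For instance
  ∂bc = c − b.
The resulting 4×4 matrix has rank 3, and its Smith normal form has invariant factors (1,1,1).

Reading off H_k = ker ∂_k / im ∂_{k+1}:

  H_0: rank C_0 − rank ∂_1 = 4 − 3 = 1, and the invariant factors of ∂_1 are all 1, so H_0 = Z.
  H_1: rank ker ∂_1 − rank ∂_2 = (4 − 3) − 0 = 1, and there is no ∂_2, so H_1 = Z.

As a check, the Euler characteristic is 4 − 4 = 0, which agrees with 1 − 1 = 0.
(K is a triangulation of the circle S^1.)

H_0 ≅ Z,  H_1 ≅ Z.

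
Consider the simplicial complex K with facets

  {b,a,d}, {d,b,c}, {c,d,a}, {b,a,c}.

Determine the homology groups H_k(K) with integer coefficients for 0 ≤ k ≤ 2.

Order the vertices as a < b < c < d. Listing each simplex with vertices in this order, K has dimension 2 with simplices:

  0-simplices (4): a, b, c, d
  1-simplices (6): ab, ac, ad, bc, bd, cd
  2-simplices (4): abc, abd, acd, bcd

so the chain groups are C_0 ≅ Z^4, C_1 ≅ Z^6, C_2 ≅ Z^4.

∂_1: C_1 → C_0 is given by ∂[p,q] = [q] − [p]. For instance
  ∂ab = b − a.
The 4×6 boundary matrix has rank 3 and Smith normal form diag(1,1,1).

∂_2: C_2 → C_1 maps a triangle to the signed sum of its edges. For instance
  ∂bcd = cd − bd + bc,
  ∂acd = cd − ad + ac.
This gives a 6×4 integer matrix of rank 3; reducing to Smith normal form yields diagonal entries (1,1,1).

Computing H_k = (kernel of ∂_k) / (image of ∂_{k+1}):

  H_0: rank C_0 − rank ∂_1 = 4 − 3 = 1, and the invariant factors of ∂_1 are all 1, so H_0 ≅ Z.
  H_1: rank ker ∂_1 − rank ∂_2 = (6 − 3) − 3 = 0, and the invariant factors of ∂_2 are all 1, so H_1 ≅ 0.
  H_2: rank ker ∂_2 − rank ∂_3 = (4 − 3) − 0 = 1, and there is no ∂_3, so H_2 ≅ Z.

As a check, the Euler characteristic is 4 − 6 + 4 = 2, which agrees with 1 − 0 + 1 = 2.

H_0 ≅ Z,  H_1 = 0,  H_2 ≅ Z.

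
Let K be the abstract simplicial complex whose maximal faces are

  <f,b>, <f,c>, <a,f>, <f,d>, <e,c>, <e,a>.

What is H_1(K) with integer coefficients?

H_1 ≅ Z.

K has 6 vertices, 6 edges.
rank ∂_1 = 5, rank ∂_2 = 0 ⇒ b_1 = 6 − 5 − 0 = 1. So H_1 ≅ Z.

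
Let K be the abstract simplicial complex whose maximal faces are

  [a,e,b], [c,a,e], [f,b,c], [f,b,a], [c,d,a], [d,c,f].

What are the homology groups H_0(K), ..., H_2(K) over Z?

Take the total order a < b < c < d < e < f on the vertex set. Then K (dimension 2) consists of the simplices:

  0-simplices (6): a, b, c, d, e, f
  1-simplices (12): ab, ac, ad, ae, af, bc, be, bf, cd, ce, cf, df
  2-simplices (6): abe, abf, acd, ace, bcf, cdf

Hence C_0 ≅ Z^6, C_1 ≅ Z^12, C_2 ≅ Z^6.

Boundary ∂_1: C_1 → C_0 is given by ∂[p,q] = [q] − [p]. For instance
  ∂ad = d − a.
This gives a 6×12 integer matrix of rank 5; reducing to Smith normal form yields diagonal entries (1,1,1,1,1).

∂_2: C_2 → C_1 maps a triangle to the signed sum of its edges. For instance
  ∂abe = be − ae + ab,
  ∂ace = ce − ae + ac.
The 12×6 boundary matrix has rank 6 and Smith normal form diag(1,1,1,1,1,1).

From H_k ≅ ker(∂_k) / im(∂_{k+1}) we obtain:

  H_0: rank C_0 − rank ∂_1 = 6 − 5 = 1, and the invariant factors of ∂_1 are all 1, so H_0 = Z.
  H_1: rank ker ∂_1 − rank ∂_2 = (12 − 5) − 6 = 1, and the invariant factors of ∂_2 are all 1, so H_1 = Z.
  H_2: rank ker ∂_2 − rank ∂_3 = (6 − 6) − 0 = 0, and there is no ∂_3, so H_2 = 0.

As a check, the Euler characteristic is 6 − 12 + 6 = 0, which agrees with 1 − 1 + 0 = 0.

H_0 ≅ Z,  H_1 ≅ Z,  H_2 = 0.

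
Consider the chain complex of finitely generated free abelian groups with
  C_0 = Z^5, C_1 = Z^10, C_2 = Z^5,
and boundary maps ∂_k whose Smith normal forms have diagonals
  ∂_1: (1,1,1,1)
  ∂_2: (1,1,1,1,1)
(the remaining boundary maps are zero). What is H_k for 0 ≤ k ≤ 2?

H_0: b_0 = 5 − 0 − 4 = 1; torsion from ∂_1 factors > 1: none. So H_0 ≅ Z.
H_1: b_1 = 10 − 4 − 5 = 1; torsion from ∂_2 factors > 1: none. So H_1 ≅ Z.
H_2: b_2 = 5 − 5 − 0 = 0; torsion from ∂_3 factors > 1: none. So H_2 ≅ 0.

H_0 ≅ Z,  H_1 ≅ Z,  H_2 = 0.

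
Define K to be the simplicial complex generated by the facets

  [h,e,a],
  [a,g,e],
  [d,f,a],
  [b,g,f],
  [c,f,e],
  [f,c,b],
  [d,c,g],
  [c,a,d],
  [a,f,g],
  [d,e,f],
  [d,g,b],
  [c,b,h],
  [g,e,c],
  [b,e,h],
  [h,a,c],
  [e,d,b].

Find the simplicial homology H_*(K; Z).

H_0 = Z,  H_1 = Z^2,  H_2 = Z.

K has 8 vertices, 24 edges, 16 triangles.
rank ∂_0 = 0, rank ∂_1 = 7 ⇒ b_0 = 8 − 0 − 7 = 1; all invariant factors of ∂_1 are 1 so no torsion. So H_0 = Z.
rank ∂_1 = 7, rank ∂_2 = 15 ⇒ b_1 = 24 − 7 − 15 = 2; all invariant factors of ∂_2 are 1 so no torsion. So H_1 = Z^2.
rank ∂_2 = 15, rank ∂_3 = 0 ⇒ b_2 = 16 − 15 − 0 = 1. So H_2 = Z.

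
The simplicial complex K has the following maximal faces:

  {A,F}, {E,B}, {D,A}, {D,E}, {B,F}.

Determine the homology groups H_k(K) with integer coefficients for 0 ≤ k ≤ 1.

H_0 ≅ Z,  H_1 ≅ Z.

K has 5 vertices, 5 edges.
rank ∂_0 = 0, rank ∂_1 = 4 ⇒ b_0 = 5 − 0 − 4 = 1; all invariant factors of ∂_1 are 1 so no torsion. So H_0 = Z.
rank ∂_1 = 4, rank ∂_2 = 0 ⇒ b_1 = 5 − 4 − 0 = 1. So H_1 = Z.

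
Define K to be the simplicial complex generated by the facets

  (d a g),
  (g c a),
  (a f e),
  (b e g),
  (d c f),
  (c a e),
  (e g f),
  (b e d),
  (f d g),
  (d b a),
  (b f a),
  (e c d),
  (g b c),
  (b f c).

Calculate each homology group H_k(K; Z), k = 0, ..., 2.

H_0 = Z,  H_1 = Z^2,  H_2 = Z.

Take the total order a < b < c < d < e < f < g on the vertex set. Then K (dimension 2) consists of the simplices:

  0-simplices (7): a, b, c, d, e, f, g
  1-simplices (21): ab, ac, ad, ae, af, ag, bc, bd, be, bf, bg, cd, ce, cf, cg, de, df, dg, ef, eg, fg
  2-simplices (14): abd, abf, ace, acg, adg, aef, bcf, bcg, bde, beg, cde, cdf, dfg, efg

giving chain groups C_0 ≅ Z^7, C_1 ≅ Z^21, C_2 ≅ Z^14.

Boundary ∂_1: C_1 → C_0 is given by ∂[p,q] = [q] − [p].
The 7×21 boundary matrix has rank 6 and Smith normal form diag(1,1,1,1,1,1).

∂_2: C_2 → C_1 sends each 2-simplex [p,q,r] to [q,r] − [p,r] + [p,q]. For instance
  ∂bcf = cf − bf + bc,
  ∂abd = bd − ad + ab.
The resulting 21×14 matrix has rank 13, and its Smith normal form has invariant factors (1,1,1,1,1,1,1,1,1,1,1,1,1).

Computing H_k = (kernel of ∂_k) / (image of ∂_{k+1}):

  H_0: rank C_0 − rank ∂_1 = 7 − 6 = 1, and the invariant factors of ∂_1 are all 1, so H_0 ≅ Z.
  H_1: rank ker ∂_1 − rank ∂_2 = (21 − 6) − 13 = 2, and the invariant factors of ∂_2 are all 1, so H_1 ≅ Z^2.
  H_2: rank ker ∂_2 − rank ∂_3 = (14 − 13) − 0 = 1, and there is no ∂_3, so H_2 ≅ Z.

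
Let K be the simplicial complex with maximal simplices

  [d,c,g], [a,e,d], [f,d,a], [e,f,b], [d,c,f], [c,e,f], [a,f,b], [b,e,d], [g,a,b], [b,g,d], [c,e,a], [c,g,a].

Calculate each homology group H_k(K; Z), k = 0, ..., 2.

We work with the vertex ordering a < b < c < d < e < f < g. The simplices of K, each written with vertices in increasing order, are:

  0-simplices (7): a, b, c, d, e, f, g
  1-simplices (18): ab, ac, ad, ae, af, ag, bd, be, bf, bg, cd, ce, cf, cg, de, df, dg, ef
  2-simplices (12): abf, abg, ace, acg, ade, adf, bde, bdg, bef, cdf, cdg, cef

giving chain groups C_0 ≅ Z^7, C_1 ≅ Z^18, C_2 ≅ Z^12.

∂_1: C_1 → C_0 sends each edge [p,q] (with p < q) to q − p. For instance
  ∂cg = g − c.
As a 7×18 matrix over Z this has rank 6, with invariant factors (1,1,1,1,1,1).

∂_2: C_2 → C_1 acts by ∂[p,q,r] = [q,r] − [p,r] + [p,q]. For instance
  ∂cdg = dg − cg + cd,
  ∂bef = ef − bf + be.
As a 18×12 matrix over Z this has rank 12, with invariant factors (1,1,1,1,1,1,1,1,1,1,1,2).

From H_k ≅ ker(∂_k) / im(∂_{k+1}) we obtain:

  H_0: rank C_0 − rank ∂_1 = 7 − 6 = 1, and the invariant factors of ∂_1 are all 1, so H_0 = Z.
  H_1: rank ker ∂_1 − rank ∂_2 = (18 − 6) − 12 = 0, and ∂_2 has invariant factor 2 > 1, so H_1 = Z/2.
  H_2: rank ker ∂_2 − rank ∂_3 = (12 − 12) − 0 = 0, and there is no ∂_3, so H_2 = 0.

H_0 = Z,  H_1 = Z/2,  H_2 = 0.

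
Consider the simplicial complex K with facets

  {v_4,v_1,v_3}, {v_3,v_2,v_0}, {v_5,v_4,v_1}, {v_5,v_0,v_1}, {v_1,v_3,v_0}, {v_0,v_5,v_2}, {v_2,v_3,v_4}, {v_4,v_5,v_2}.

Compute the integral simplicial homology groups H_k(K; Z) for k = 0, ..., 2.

Order the vertices as v_0 < v_1 < v_2 < v_3 < v_4 < v_5. Listing each simplex with vertices in this order, K has dimension 2 with simplices:

  0-simplices (6): [v_0], [v_1], [v_2], [v_3], [v_4], [v_5]
  1-simplices (12): [v_0,v_1], [v_0,v_2], [v_0,v_3], [v_0,v_5], [v_1,v_3], [v_1,v_4], [v_1,v_5], [v_2,v_3], [v_2,v_4], [v_2,v_5], [v_3,v_4], [v_4,v_5]
  2-simplices (8): [v_0,v_1,v_3], [v_0,v_1,v_5], [v_0,v_2,v_3], [v_0,v_2,v_5], [v_1,v_3,v_4], [v_1,v_4,v_5], [v_2,v_3,v_4], [v_2,v_4,v_5]

Hence C_0 ≅ Z^6, C_1 ≅ Z^12, C_2 ≅ Z^8.

∂_1: C_1 → C_0 maps an edge to its endpoints' difference, ∂[p,q] = q − p. For instance
  ∂[v_1,v_5] = [v_5] − [v_1].
This gives a 6×12 integer matrix of rank 5; reducing to Smith normal form yields diagonal entries (1,1,1,1,1).

Boundary ∂_2: C_2 → C_1 sends each 2-simplex [p,q,r] to [q,r] − [p,r] + [p,q]. For instance
  ∂[v_2,v_3,v_4] = [v_3,v_4] − [v_2,v_4] + [v_2,v_3],
  ∂[v_2,v_4,v_5] = [v_4,v_5] − [v_2,v_5] + [v_2,v_4].
The resulting 12×8 matrix has rank 7, and its Smith normal form has invariant factors (1,1,1,1,1,1,1).

Now H_k = ker ∂_k / im ∂_{k+1}, so:

  H_0: rank C_0 − rank ∂_1 = 6 − 5 = 1, and the invariant factors of ∂_1 are all 1, so H_0 = Z.
  H_1: rank ker ∂_1 − rank ∂_2 = (12 − 5) − 7 = 0, and the invariant factors of ∂_2 are all 1, so H_1 = 0.
  H_2: rank ker ∂_2 − rank ∂_3 = (8 − 7) − 0 = 1, and there is no ∂_3, so H_2 = Z.

(K is a triangulation of the 2-sphere S^2.)

H_0 ≅ Z,  H_1 = 0,  H_2 ≅ Z.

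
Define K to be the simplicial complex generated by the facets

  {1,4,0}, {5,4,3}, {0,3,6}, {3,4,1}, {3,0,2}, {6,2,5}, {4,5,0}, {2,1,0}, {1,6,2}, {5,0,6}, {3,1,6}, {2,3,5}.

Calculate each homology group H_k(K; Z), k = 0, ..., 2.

H_0 = Z,  H_1 = Z/2,  H_2 = 0.

Order the vertices as 0 < 1 < 2 < 3 < 4 < 5 < 6. Listing each simplex with vertices in this order, K has dimension 2 with simplices:

  0-simplices (7): [0], [1], [2], [3], [4], [5], [6]
  1-simplices (18): [0,1], [0,2], [0,3], [0,4], [0,5], [0,6], [1,2], [1,3], [1,4], [1,6], [2,3], [2,5], [2,6], [3,4], [3,5], [3,6], [4,5], [5,6]
  2-simplices (12): [0,1,2], [0,1,4], [0,2,3], [0,3,6], [0,4,5], [0,5,6], [1,2,6], [1,3,4], [1,3,6], [2,3,5], [2,5,6], [3,4,5]

so the chain groups are C_0 ≅ Z^7, C_1 ≅ Z^18, C_2 ≅ Z^12.

∂_1: C_1 → C_0 maps an edge to its endpoints' difference, ∂[p,q] = q − p. For instance
  ∂[0,3] = [3] − [0].
As a 7×18 matrix over Z this has rank 6, with invariant factors (1,1,1,1,1,1).

∂_2: C_2 → C_1 acts by ∂[p,q,r] = [q,r] − [p,r] + [p,q]. For instance
  ∂[0,5,6] = [5,6] − [0,6] + [0,5],
  ∂[0,1,4] = [1,4] − [0,4] + [0,1].
The 18×12 boundary matrix has rank 12 and Smith normal form diag(1,1,1,1,1,1,1,1,1,1,1,2).

Reading off H_k = ker ∂_k / im ∂_{k+1}:

  H_0: rank C_0 − rank ∂_1 = 7 − 6 = 1, and the invariant factors of ∂_1 are all 1, so H_0 = Z.
  H_1: rank ker ∂_1 − rank ∂_2 = (18 − 6) − 12 = 0, and ∂_2 has invariant factor 2 > 1, so H_1 = Z/2.
  H_2: rank ker ∂_2 − rank ∂_3 = (12 − 12) − 0 = 0, and there is no ∂_3, so H_2 = 0.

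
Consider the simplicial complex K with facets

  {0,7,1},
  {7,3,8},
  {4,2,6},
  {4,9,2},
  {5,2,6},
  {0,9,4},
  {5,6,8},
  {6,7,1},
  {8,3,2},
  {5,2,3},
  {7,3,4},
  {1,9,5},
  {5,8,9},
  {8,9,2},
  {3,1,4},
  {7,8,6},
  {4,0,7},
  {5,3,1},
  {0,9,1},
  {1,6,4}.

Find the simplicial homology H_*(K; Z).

H_0 ≅ Z,  H_1 ≅ Z ⊕ Z/2Z,  H_2 = 0.

K has 10 vertices, 30 edges, 20 triangles.
rank ∂_0 = 0, rank ∂_1 = 9 ⇒ b_0 = 10 − 0 − 9 = 1; all invariant factors of ∂_1 are 1 so no torsion. So H_0 ≅ Z.
rank ∂_1 = 9, rank ∂_2 = 20 ⇒ b_1 = 30 − 9 − 20 = 1; ∂_2 has invariant factor(s) [2] giving torsion. So H_1 ≅ Z ⊕ Z/2Z.
rank ∂_2 = 20, rank ∂_3 = 0 ⇒ b_2 = 20 − 20 − 0 = 0. So H_2 ≅ 0.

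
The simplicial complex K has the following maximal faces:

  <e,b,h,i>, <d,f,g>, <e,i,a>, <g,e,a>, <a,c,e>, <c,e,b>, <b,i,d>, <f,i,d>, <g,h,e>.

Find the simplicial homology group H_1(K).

Order the vertices as a < b < c < d < e < f < g < h < i. Listing each simplex with vertices in this order, K has dimension 3 with simplices:

  0-simplices (9): a, b, c, d, e, f, g, h, i
  1-simplices (20): ac, ae, ag, ai, bc, bd, be, bh, bi, ce, df, dg, di, eg, eh, ei, fg, fi, gh, hi
  2-simplices (12): ace, aeg, aei, bce, bdi, beh, bei, bhi, dfg, dfi, egh, ehi
  3-simplices (1): behi

so the chain groups are C_0 ≅ Z^9, C_1 ≅ Z^20, C_2 ≅ Z^12, C_3 ≅ Z^1.

The boundary map ∂_1: C_1 → C_0 is given by ∂[p,q] = [q] − [p].
The resulting 9×20 matrix has rank 8, and its Smith normal form has invariant factors (1,1,1,1,1,1,1,1).

The boundary map ∂_2: C_2 → C_1 maps a triangle to the signed sum of its edges. For instance
  ∂bhi = hi − bi + bh,
  ∂ehi = hi − ei + eh.
This gives a 20×12 integer matrix of rank 11; reducing to Smith normal form yields diagonal entries (1,1,1,1,1,1,1,1,1,1,1).

The boundary map ∂_3: C_3 → C_2 sends each 3-simplex σ to the alternating sum Σ_i (−1)^i (σ with its i-th vertex removed). For instance
  ∂behi = ehi − bhi + bei − beh.
As a 12×1 matrix over Z this has rank 1, with invariant factors (1).

Now H_k = ker ∂_k / im ∂_{k+1}, so:

  H_1: rank ker ∂_1 − rank ∂_2 = (20 − 8) − 11 = 1, and the invariant factors of ∂_2 are all 1, so H_1 ≅ Z.

H_1 ≅ Z.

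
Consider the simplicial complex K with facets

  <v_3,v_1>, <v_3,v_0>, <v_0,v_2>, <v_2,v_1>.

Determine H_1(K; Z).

We work with the vertex ordering v_0 < v_1 < v_2 < v_3. The simplices of K, each written with vertices in increasing order, are:

  0-simplices (4): [v_0], [v_1], [v_2], [v_3]
  1-simplices (4): [v_0,v_2], [v_0,v_3], [v_1,v_2], [v_1,v_3]

Hence C_0 ≅ Z^4, C_1 ≅ Z^4.

The boundary map ∂_1: C_1 → C_0 maps an edge to its endpoints' difference, ∂[p,q] = q − p.
As a 4×4 matrix over Z this has rank 3, with invariant factors (1,1,1).

Now H_k = ker ∂_k / im ∂_{k+1}, so:

  H_1: rank ker ∂_1 − rank ∂_2 = (4 − 3) − 0 = 1, and there is no ∂_2, so H_1 ≅ Z.

H_1 ≅ Z.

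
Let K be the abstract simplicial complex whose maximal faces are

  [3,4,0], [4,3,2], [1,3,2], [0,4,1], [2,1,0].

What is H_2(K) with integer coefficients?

Order the vertices as 0 < 1 < 2 < 3 < 4. Listing each simplex with vertices in this order, K has dimension 2 with simplices:

  0-simplices (5): [0], [1], [2], [3], [4]
  1-simplices (10): [0,1], [0,2], [0,3], [0,4], [1,2], [1,3], [1,4], [2,3], [2,4], [3,4]
  2-simplices (5): [0,1,2], [0,1,4], [0,3,4], [1,2,3], [2,3,4]

so the chain groups are C_0 ≅ Z^5, C_1 ≅ Z^10, C_2 ≅ Z^5.

∂_1: C_1 → C_0 maps an edge to its endpoints' difference, ∂[p,q] = q − p.
This gives a 5×10 integer matrix of rank 4; reducing to Smith normal form yields diagonal entries (1,1,1,1).

The boundary map ∂_2: C_2 → C_1 sends each 2-simplex [p,q,r] to [q,r] − [p,r] + [p,q]. For instance
  ∂[0,1,4] = [1,4] − [0,4] + [0,1],
  ∂[2,3,4] = [3,4] − [2,4] + [2,3].
This gives a 10×5 integer matrix of rank 5; reducing to Smith normal form yields diagonal entries (1,1,1,1,1).

Computing H_k = (kernel of ∂_k) / (image of ∂_{k+1}):

  H_2: rank ker ∂_2 − rank ∂_3 = (5 − 5) − 0 = 0, and there is no ∂_3, so H_2 = 0.

H_2 = 0.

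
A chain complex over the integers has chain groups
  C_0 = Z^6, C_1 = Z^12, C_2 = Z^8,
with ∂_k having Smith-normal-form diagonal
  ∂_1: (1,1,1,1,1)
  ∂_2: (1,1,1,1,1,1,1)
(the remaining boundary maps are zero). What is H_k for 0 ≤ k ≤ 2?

H_0 ≅ Z,  H_1 = 0,  H_2 ≅ Z.

H_0: b_0 = 6 − 0 − 5 = 1; torsion from ∂_1 factors > 1: none. So H_0 ≅ Z.
H_1: b_1 = 12 − 5 − 7 = 0; torsion from ∂_2 factors > 1: none. So H_1 ≅ 0.
H_2: b_2 = 8 − 7 − 0 = 1; torsion from ∂_3 factors > 1: none. So H_2 ≅ Z.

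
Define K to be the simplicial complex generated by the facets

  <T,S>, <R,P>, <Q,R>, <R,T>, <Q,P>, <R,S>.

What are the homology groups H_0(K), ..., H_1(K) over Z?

H_0 = Z,  H_1 = Z^2.

Fix the vertex order P < Q < R < S < T and write every simplex with vertices in increasing order. Then dim K = 1 and the simplices of K are:

  0-simplices (5): P, Q, R, S, T
  1-simplices (6): PQ, PR, QR, RS, RT, ST

so the chain groups are C_0 ≅ Z^5, C_1 ≅ Z^6.

The boundary map ∂_1: C_1 → C_0 sends each edge [p,q] (with p < q) to q − p. For instance
  ∂RS = S − R.
This gives a 5×6 integer matrix of rank 4; reducing to Smith normal form yields diagonal entries (1,1,1,1).

Reading off H_k = ker ∂_k / im ∂_{k+1}:

  H_0: rank C_0 − rank ∂_1 = 5 − 4 = 1, and the invariant factors of ∂_1 are all 1, so H_0 = Z.
  H_1: rank ker ∂_1 − rank ∂_2 = (6 − 4) − 0 = 2, and there is no ∂_2, so H_1 = Z^2.

(K is a triangulation of a wedge of 2 circles.)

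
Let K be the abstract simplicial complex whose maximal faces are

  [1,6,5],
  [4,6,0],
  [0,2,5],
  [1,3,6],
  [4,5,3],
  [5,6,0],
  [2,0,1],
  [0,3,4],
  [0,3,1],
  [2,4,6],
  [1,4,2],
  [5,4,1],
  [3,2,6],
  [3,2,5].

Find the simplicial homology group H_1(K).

We work with the vertex ordering 0 < 1 < 2 < 3 < 4 < 5 < 6. The simplices of K, each written with vertices in increasing order, are:

  0-simplices (7): [0], [1], [2], [3], [4], [5], [6]
  1-simplices (21): [0,1], [0,2], [0,3], [0,4], [0,5], [0,6], [1,2], [1,3], [1,4], [1,5], [1,6], [2,3], [2,4], [2,5], [2,6], [3,4], [3,5], [3,6], [4,5], [4,6], [5,6]
  2-simplices (14): [0,1,2], [0,1,3], [0,2,5], [0,3,4], [0,4,6], [0,5,6], [1,2,4], [1,3,6], [1,4,5], [1,5,6], [2,3,5], [2,3,6], [2,4,6], [3,4,5]

so the chain groups are C_0 ≅ Z^7, C_1 ≅ Z^21, C_2 ≅ Z^14.

Boundary ∂_1: C_1 → C_0 is given by ∂[p,q] = [q] − [p].
The resulting 7×21 matrix has rank 6, and its Smith normal form has invariant factors (1,1,1,1,1,1).

Boundary ∂_2: C_2 → C_1 acts by ∂[p,q,r] = [q,r] − [p,r] + [p,q]. For instance
  ∂[1,5,6] = [5,6] − [1,6] + [1,5],
  ∂[0,5,6] = [5,6] − [0,6] + [0,5].
The 21×14 boundary matrix has rank 13 and Smith normal form diag(1,1,1,1,1,1,1,1,1,1,1,1,1).

From H_k ≅ ker(∂_k) / im(∂_{k+1}) we obtain:

  H_1: rank ker ∂_1 − rank ∂_2 = (21 − 6) − 13 = 2, and the invariant factors of ∂_2 are all 1, so H_1 ≅ Z^2.

H_1 ≅ Z^2.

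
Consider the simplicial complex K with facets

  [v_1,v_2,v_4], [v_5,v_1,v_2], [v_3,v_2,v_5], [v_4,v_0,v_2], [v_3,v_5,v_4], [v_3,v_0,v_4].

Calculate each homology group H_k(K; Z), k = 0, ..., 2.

H_0 = Z,  H_1 = Z,  H_2 = 0.

Order the vertices as v_0 < v_1 < v_2 < v_3 < v_4 < v_5. Listing each simplex with vertices in this order, K has dimension 2 with simplices:

  0-simplices (6): [v_0], [v_1], [v_2], [v_3], [v_4], [v_5]
  1-simplices (12): [v_0,v_2], [v_0,v_3], [v_0,v_4], [v_1,v_2], [v_1,v_4], [v_1,v_5], [v_2,v_3], [v_2,v_4], [v_2,v_5], [v_3,v_4], [v_3,v_5], [v_4,v_5]
  2-simplices (6): [v_0,v_2,v_4], [v_0,v_3,v_4], [v_1,v_2,v_4], [v_1,v_2,v_5], [v_2,v_3,v_5], [v_3,v_4,v_5]

so the chain groups are C_0 ≅ Z^6, C_1 ≅ Z^12, C_2 ≅ Z^6.

Boundary ∂_1: C_1 → C_0 is given by ∂[p,q] = [q] − [p]. For instance
  ∂[v_2,v_5] = [v_5] − [v_2].
The resulting 6×12 matrix has rank 5, and its Smith normal form has invariant factors (1,1,1,1,1).

The boundary map ∂_2: C_2 → C_1 acts by ∂[p,q,r] = [q,r] − [p,r] + [p,q]. For instance
  ∂[v_1,v_2,v_4] = [v_2,v_4] − [v_1,v_4] + [v_1,v_2],
  ∂[v_3,v_4,v_5] = [v_4,v_5] − [v_3,v_5] + [v_3,v_4].
As a 12×6 matrix over Z this has rank 6, with invariant factors (1,1,1,1,1,1).

Now H_k = ker ∂_k / im ∂_{k+1}, so:

  H_0: rank C_0 − rank ∂_1 = 6 − 5 = 1, and the invariant factors of ∂_1 are all 1, so H_0 = Z.
  H_1: rank ker ∂_1 − rank ∂_2 = (12 − 5) − 6 = 1, and the invariant factors of ∂_2 are all 1, so H_1 = Z.
  H_2: rank ker ∂_2 − rank ∂_3 = (6 − 6) − 0 = 0, and there is no ∂_3, so H_2 = 0.

(K is a triangulation of the cylinder S^1 x I.)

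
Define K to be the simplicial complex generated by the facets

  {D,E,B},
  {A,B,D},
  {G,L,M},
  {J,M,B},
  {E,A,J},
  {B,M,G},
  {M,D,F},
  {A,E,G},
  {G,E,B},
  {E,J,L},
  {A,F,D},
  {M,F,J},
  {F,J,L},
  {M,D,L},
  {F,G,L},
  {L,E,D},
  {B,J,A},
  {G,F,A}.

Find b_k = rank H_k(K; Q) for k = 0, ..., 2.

We work with the vertex ordering A < B < D < E < F < G < J < L < M. The simplices of K, each written with vertices in increasing order, are:

  0-simplices (9): A, B, D, E, F, G, J, L, M
  1-simplices (27): AB, AD, AE, AF, AG, AJ, BD, BE, BG, BJ, BM, DE, DF, DL, DM, EG, EJ, EL, FG, FJ, FL, FM, GL, GM, JL, JM, LM
  2-simplices (18): ABD, ABJ, ADF, AEG, AEJ, AFG, BDE, BEG, BGM, BJM, DEL, DFM, DLM, EJL, FGL, FJL, FJM, GLM

giving chain groups C_0 ≅ Z^9, C_1 ≅ Z^27, C_2 ≅ Z^18.

Boundary ∂_1: C_1 → C_0 is given by ∂[p,q] = [q] − [p].
As a 9×27 matrix over Z this has rank 8, with invariant factors (1,1,1,1,1,1,1,1).

The boundary map ∂_2: C_2 → C_1 maps a triangle to the signed sum of its edges. For instance
  ∂AEJ = EJ − AJ + AE,
  ∂BEG = EG − BG + BE.
As a 27×18 matrix over Z this has rank 18, with invariant factors (1,1,1,1,1,1,1,1,1,1,1,1,1,1,1,1,1,2).

Computing H_k = (kernel of ∂_k) / (image of ∂_{k+1}):

  H_0: rank C_0 − rank ∂_1 = 9 − 8 = 1, and the invariant factors of ∂_1 are all 1, so H_0 = Z.
  H_1: rank ker ∂_1 − rank ∂_2 = (27 − 8) − 18 = 1, and ∂_2 has invariant factor 2 > 1, so H_1 = Z ⊕ Z_2.
  H_2: rank ker ∂_2 − rank ∂_3 = (18 − 18) − 0 = 0, and there is no ∂_3, so H_2 = 0.

(K is a triangulation of the Klein bottle.)

Hence the Betti numbers are b_0 = 1, b_1 = 1, b_2 = 0.

b_0 = 1, b_1 = 1, b_2 = 0.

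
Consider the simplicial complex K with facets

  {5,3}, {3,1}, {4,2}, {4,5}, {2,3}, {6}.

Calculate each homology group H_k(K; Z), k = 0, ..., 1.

Fix the vertex order 1 < 2 < 3 < 4 < 5 < 6 and write every simplex with vertices in increasing order. Then dim K = 1 and the simplices of K are:

  0-simplices (6): [1], [2], [3], [4], [5], [6]
  1-simplices (5): [1,3], [2,3], [2,4], [3,5], [4,5]

giving chain groups C_0 ≅ Z^6, C_1 ≅ Z^5.

The boundary map ∂_1: C_1 → C_0 is given by ∂[p,q] = [q] − [p]. For instance
  ∂[3,5] = [5] − [3].
As a 6×5 matrix over Z this has rank 4, with invariant factors (1,1,1,1).

Now H_k = ker ∂_k / im ∂_{k+1}, so:

  H_0: rank C_0 − rank ∂_1 = 6 − 4 = 2, and the invariant factors of ∂_1 are all 1, so H_0 ≅ Z^2.
  H_1: rank ker ∂_1 − rank ∂_2 = (5 − 4) − 0 = 1, and there is no ∂_2, so H_1 ≅ Z.

H_0 = Z^2,  H_1 = Z.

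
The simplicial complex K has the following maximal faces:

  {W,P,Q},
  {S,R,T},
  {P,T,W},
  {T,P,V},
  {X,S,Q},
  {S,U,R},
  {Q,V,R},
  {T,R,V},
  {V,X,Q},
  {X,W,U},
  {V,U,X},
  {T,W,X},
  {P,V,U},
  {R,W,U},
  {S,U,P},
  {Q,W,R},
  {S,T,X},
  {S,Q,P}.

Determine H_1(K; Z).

H_1 ≅ Z^2.

Fix the vertex order P < Q < R < S < T < U < V < W < X and write every simplex with vertices in increasing order. Then dim K = 2 and the simplices of K are:

  0-simplices (9): P, Q, R, S, T, U, V, W, X
  1-simplices (27): PQ, PS, PT, PU, PV, PW, QR, QS, QV, QW, QX, RS, RT, RU, RV, RW, ST, SU, SX, TV, TW, TX, UV, UW, UX, VX, WX
  2-simplices (18): PQS, PQW, PSU, PTV, PTW, PUV, QRV, QRW, QSX, QVX, RST, RSU, RTV, RUW, STX, TWX, UVX, UWX

so the chain groups are C_0 ≅ Z^9, C_1 ≅ Z^27, C_2 ≅ Z^18.

The boundary map ∂_1: C_1 → C_0 maps an edge to its endpoints' difference, ∂[p,q] = q − p. For instance
  ∂RS = S − R.
The resulting 9×27 matrix has rank 8, and its Smith normal form has invariant factors (1,1,1,1,1,1,1,1).

Boundary ∂_2: C_2 → C_1 sends each 2-simplex [p,q,r] to [q,r] − [p,r] + [p,q]. For instance
  ∂PQS = QS − PS + PQ,
  ∂PUV = UV − PV + PU.
The resulting 27×18 matrix has rank 17, and its Smith normal form has invariant factors (1,1,1,1,1,1,1,1,1,1,1,1,1,1,1,1,1).

Reading off H_k = ker ∂_k / im ∂_{k+1}:

  H_1: rank ker ∂_1 − rank ∂_2 = (27 − 8) − 17 = 2, and the invariant factors of ∂_2 are all 1, so H_1 = Z^2.

(K is a triangulation of the torus T^2.)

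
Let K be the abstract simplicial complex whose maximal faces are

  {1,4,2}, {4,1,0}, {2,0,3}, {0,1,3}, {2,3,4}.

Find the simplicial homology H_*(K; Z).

H_0 = Z,  H_1 = Z,  H_2 = 0.

K has 5 vertices, 10 edges, 5 triangles.
rank ∂_0 = 0, rank ∂_1 = 4 ⇒ b_0 = 5 − 0 − 4 = 1; all invariant factors of ∂_1 are 1 so no torsion. So H_0 ≅ Z.
rank ∂_1 = 4, rank ∂_2 = 5 ⇒ b_1 = 10 − 4 − 5 = 1; all invariant factors of ∂_2 are 1 so no torsion. So H_1 ≅ Z.
rank ∂_2 = 5, rank ∂_3 = 0 ⇒ b_2 = 5 − 5 − 0 = 0. So H_2 ≅ 0.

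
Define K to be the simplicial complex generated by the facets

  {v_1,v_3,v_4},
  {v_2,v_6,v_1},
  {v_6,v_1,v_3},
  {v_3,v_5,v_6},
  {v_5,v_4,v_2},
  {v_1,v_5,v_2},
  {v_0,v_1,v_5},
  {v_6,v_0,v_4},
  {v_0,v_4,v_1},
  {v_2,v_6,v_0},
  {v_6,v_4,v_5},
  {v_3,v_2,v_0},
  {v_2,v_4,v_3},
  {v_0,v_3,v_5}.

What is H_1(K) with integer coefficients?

H_1 ≅ Z^2.

Take the total order v_0 < v_1 < v_2 < v_3 < v_4 < v_5 < v_6 on the vertex set. Then K (dimension 2) consists of the simplices:

  0-simplices (7): [v_0], [v_1], [v_2], [v_3], [v_4], [v_5], [v_6]
  1-simplices (21): (21 of them)
  2-simplices (14): (14 of them)

so the chain groups are C_0 ≅ Z^7, C_1 ≅ Z^21, C_2 ≅ Z^14.

∂_1: C_1 → C_0 maps an edge to its endpoints' difference, ∂[p,q] = q − p. For instance
  ∂[v_2,v_5] = [v_5] − [v_2].
This gives a 7×21 integer matrix of rank 6; reducing to Smith normal form yields diagonal entries (1,1,1,1,1,1).

Boundary ∂_2: C_2 → C_1 maps a triangle to the signed sum of its edges. For instance
  ∂[v_0,v_1,v_4] = [v_1,v_4] − [v_0,v_4] + [v_0,v_1],
  ∂[v_0,v_3,v_5] = [v_3,v_5] − [v_0,v_5] + [v_0,v_3].
As a 21×14 matrix over Z this has rank 13, with invariant factors (1,1,1,1,1,1,1,1,1,1,1,1,1).

Computing H_k = (kernel of ∂_k) / (image of ∂_{k+1}):

  H_1: rank ker ∂_1 − rank ∂_2 = (21 − 6) − 13 = 2, and the invariant factors of ∂_2 are all 1, so H_1 = Z^2.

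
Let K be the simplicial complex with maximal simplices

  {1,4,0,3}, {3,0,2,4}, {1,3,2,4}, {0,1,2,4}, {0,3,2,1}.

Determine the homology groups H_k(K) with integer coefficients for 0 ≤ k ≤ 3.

Order the vertices as 0 < 1 < 2 < 3 < 4. Listing each simplex with vertices in this order, K has dimension 3 with simplices:

  0-simplices (5): [0], [1], [2], [3], [4]
  1-simplices (10): [0,1], [0,2], [0,3], [0,4], [1,2], [1,3], [1,4], [2,3], [2,4], [3,4]
  2-simplices (10): [0,1,2], [0,1,3], [0,1,4], [0,2,3], [0,2,4], [0,3,4], [1,2,3], [1,2,4], [1,3,4], [2,3,4]
  3-simplices (5): [0,1,2,3], [0,1,2,4], [0,1,3,4], [0,2,3,4], [1,2,3,4]

so the chain groups are C_0 ≅ Z^5, C_1 ≅ Z^10, C_2 ≅ Z^10, C_3 ≅ Z^5.

Boundary ∂_1: C_1 → C_0 sends each edge [p,q] (with p < q) to q − p.
The resulting 5×10 matrix has rank 4, and its Smith normal form has invariant factors (1,1,1,1).

The boundary map ∂_2: C_2 → C_1 maps a triangle to the signed sum of its edges. For instance
  ∂[0,2,3] = [2,3] − [0,3] + [0,2],
  ∂[0,3,4] = [3,4] − [0,4] + [0,3].
The resulting 10×10 matrix has rank 6, and its Smith normal form has invariant factors (1,1,1,1,1,1).

The boundary map ∂_3: C_3 → C_2 sends each 3-simplex σ to the alternating sum Σ_i (−1)^i (σ with its i-th vertex removed). For instance
  ∂[0,1,3,4] = [1,3,4] − [0,3,4] + [0,1,4] − [0,1,3],
  ∂[0,1,2,3] = [1,2,3] − [0,2,3] + [0,1,3] − [0,1,2].
This gives a 10×5 integer matrix of rank 4; reducing to Smith normal form yields diagonal entries (1,1,1,1).

Computing H_k = (kernel of ∂_k) / (image of ∂_{k+1}):

  H_0: rank C_0 − rank ∂_1 = 5 − 4 = 1, and the invariant factors of ∂_1 are all 1, so H_0 = Z.
  H_1: rank ker ∂_1 − rank ∂_2 = (10 − 4) − 6 = 0, and the invariant factors of ∂_2 are all 1, so H_1 = 0.
  H_2: rank ker ∂_2 − rank ∂_3 = (10 − 6) − 4 = 0, and the invariant factors of ∂_3 are all 1, so H_2 = 0.
  H_3: rank ker ∂_3 − rank ∂_4 = (5 − 4) − 0 = 1, and there is no ∂_4, so H_3 = Z.

H_0 = Z,  H_1 = 0,  H_2 = 0,  H_3 = Z.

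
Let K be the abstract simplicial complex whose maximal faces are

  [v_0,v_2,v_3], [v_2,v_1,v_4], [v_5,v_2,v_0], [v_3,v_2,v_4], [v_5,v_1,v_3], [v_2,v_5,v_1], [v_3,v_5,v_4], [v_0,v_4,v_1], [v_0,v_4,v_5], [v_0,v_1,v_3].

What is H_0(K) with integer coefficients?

Fix the vertex order v_0 < v_1 < v_2 < v_3 < v_4 < v_5 and write every simplex with vertices in increasing order. Then dim K = 2 and the simplices of K are:

  0-simplices (6): [v_0], [v_1], [v_2], [v_3], [v_4], [v_5]
  1-simplices (15): (15 of them)
  2-simplices (10): [v_0,v_1,v_3], [v_0,v_1,v_4], [v_0,v_2,v_3], [v_0,v_2,v_5], [v_0,v_4,v_5], [v_1,v_2,v_4], [v_1,v_2,v_5], [v_1,v_3,v_5], [v_2,v_3,v_4], [v_3,v_4,v_5]

Hence C_0 ≅ Z^6, C_1 ≅ Z^15, C_2 ≅ Z^10.

The boundary map ∂_1: C_1 → C_0 sends each edge [p,q] (with p < q) to q − p. For instance
  ∂[v_0,v_2] = [v_2] − [v_0].
The resulting 6×15 matrix has rank 5, and its Smith normal form has invariant factors (1,1,1,1,1).

The boundary map ∂_2: C_2 → C_1 maps a triangle to the signed sum of its edges. For instance
  ∂[v_0,v_1,v_3] = [v_1,v_3] − [v_0,v_3] + [v_0,v_1],
  ∂[v_3,v_4,v_5] = [v_4,v_5] − [v_3,v_5] + [v_3,v_4].
This gives a 15×10 integer matrix of rank 10; reducing to Smith normal form yields diagonal entries (1,1,1,1,1,1,1,1,1,2).

From H_k ≅ ker(∂_k) / im(∂_{k+1}) we obtain:

  H_0: rank C_0 − rank ∂_1 = 6 − 5 = 1, and the invariant factors of ∂_1 are all 1, so H_0 = Z.

H_0 ≅ Z.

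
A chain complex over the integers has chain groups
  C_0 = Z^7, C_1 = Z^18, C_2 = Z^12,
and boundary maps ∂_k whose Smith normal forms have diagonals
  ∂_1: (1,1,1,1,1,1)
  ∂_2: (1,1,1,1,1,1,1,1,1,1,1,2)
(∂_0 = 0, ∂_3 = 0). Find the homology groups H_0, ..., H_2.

H_0: b_0 = 7 − 0 − 6 = 1; torsion from ∂_1 factors > 1: none. So H_0 = Z.
H_1: b_1 = 18 − 6 − 12 = 0; torsion from ∂_2 factors > 1: [2]. So H_1 = Z/2.
H_2: b_2 = 12 − 12 − 0 = 0; torsion from ∂_3 factors > 1: none. So H_2 = 0.

H_0 = Z,  H_1 = Z/2,  H_2 = 0.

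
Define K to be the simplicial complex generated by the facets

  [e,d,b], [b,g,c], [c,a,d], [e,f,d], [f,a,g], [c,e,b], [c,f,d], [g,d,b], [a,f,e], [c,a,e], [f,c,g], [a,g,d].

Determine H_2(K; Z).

K has 7 vertices, 18 edges, 12 triangles.
rank ∂_2 = 12, rank ∂_3 = 0 ⇒ b_2 = 12 − 12 − 0 = 0. So H_2 = 0.

H_2 = 0.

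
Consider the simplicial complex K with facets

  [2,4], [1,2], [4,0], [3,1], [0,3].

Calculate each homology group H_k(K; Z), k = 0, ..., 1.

H_0 = Z,  H_1 = Z.

Order the vertices as 0 < 1 < 2 < 3 < 4. Listing each simplex with vertices in this order, K has dimension 1 with simplices:

  0-simplices (5): [0], [1], [2], [3], [4]
  1-simplices (5): [0,3], [0,4], [1,2], [1,3], [2,4]

Hence C_0 ≅ Z^5, C_1 ≅ Z^5.

Boundary ∂_1: C_1 → C_0 sends each edge [p,q] (with p < q) to q − p. For instance
  ∂[1,3] = [3] − [1].
As a 5×5 matrix over Z this has rank 4, with invariant factors (1,1,1,1).

Reading off H_k = ker ∂_k / im ∂_{k+1}:

  H_0: rank C_0 − rank ∂_1 = 5 − 4 = 1, and the invariant factors of ∂_1 are all 1, so H_0 ≅ Z.
  H_1: rank ker ∂_1 − rank ∂_2 = (5 − 4) − 0 = 1, and there is no ∂_2, so H_1 ≅ Z.

As a check, the Euler characteristic is 5 − 5 = 0, which agrees with 1 − 1 = 0.
(K is a triangulation of the circle S^1.)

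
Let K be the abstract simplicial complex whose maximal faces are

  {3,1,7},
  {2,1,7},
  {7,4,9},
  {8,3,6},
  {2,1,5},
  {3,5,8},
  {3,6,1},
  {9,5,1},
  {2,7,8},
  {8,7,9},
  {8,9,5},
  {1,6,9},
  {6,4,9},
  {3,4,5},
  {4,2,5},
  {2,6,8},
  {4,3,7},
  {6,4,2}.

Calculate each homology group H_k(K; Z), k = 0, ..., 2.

We work with the vertex ordering 1 < 2 < 3 < 4 < 5 < 6 < 7 < 8 < 9. The simplices of K, each written with vertices in increasing order, are:

  0-simplices (9): [1], [2], [3], [4], [5], [6], [7], [8], [9]
  1-simplices (27): (27 of them)
  2-simplices (18): [1,2,5], [1,2,7], [1,3,6], [1,3,7], [1,5,9], [1,6,9], [2,4,5], [2,4,6], [2,6,8], [2,7,8], [3,4,5], [3,4,7], [3,5,8], [3,6,8], [4,6,9], [4,7,9], [5,8,9], [7,8,9]

Hence C_0 ≅ Z^9, C_1 ≅ Z^27, C_2 ≅ Z^18.

∂_1: C_1 → C_0 is given by ∂[p,q] = [q] − [p]. For instance
  ∂[6,9] = [9] − [6].
As a 9×27 matrix over Z this has rank 8, with invariant factors (1,1,1,1,1,1,1,1).

∂_2: C_2 → C_1 maps a triangle to the signed sum of its edges. For instance
  ∂[4,7,9] = [7,9] − [4,9] + [4,7],
  ∂[2,4,5] = [4,5] − [2,5] + [2,4].
This gives a 27×18 integer matrix of rank 17; reducing to Smith normal form yields diagonal entries (1,1,1,1,1,1,1,1,1,1,1,1,1,1,1,1,1).

From H_k ≅ ker(∂_k) / im(∂_{k+1}) we obtain:

  H_0: rank C_0 − rank ∂_1 = 9 − 8 = 1, and the invariant factors of ∂_1 are all 1, so H_0 = Z.
  H_1: rank ker ∂_1 − rank ∂_2 = (27 − 8) − 17 = 2, and the invariant factors of ∂_2 are all 1, so H_1 = Z^2.
  H_2: rank ker ∂_2 − rank ∂_3 = (18 − 17) − 0 = 1, and there is no ∂_3, so H_2 = Z.

(K is a triangulation of the torus T^2.)

H_0 ≅ Z,  H_1 ≅ Z^2,  H_2 ≅ Z.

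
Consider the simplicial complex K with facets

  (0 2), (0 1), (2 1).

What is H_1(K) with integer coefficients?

H_1 ≅ Z.

Order the vertices as 0 < 1 < 2. Listing each simplex with vertices in this order, K has dimension 1 with simplices:

  0-simplices (3): [0], [1], [2]
  1-simplices (3): [0,1], [0,2], [1,2]

so the chain groups are C_0 ≅ Z^3, C_1 ≅ Z^3.

The boundary map ∂_1: C_1 → C_0 sends each edge [p,q] (with p < q) to q − p.
As a 3×3 matrix over Z this has rank 2, with invariant factors (1,1).

From H_k ≅ ker(∂_k) / im(∂_{k+1}) we obtain:

  H_1: rank ker ∂_1 − rank ∂_2 = (3 − 2) − 0 = 1, and there is no ∂_2, so H_1 ≅ Z.

(K is a triangulation of the circle S^1.)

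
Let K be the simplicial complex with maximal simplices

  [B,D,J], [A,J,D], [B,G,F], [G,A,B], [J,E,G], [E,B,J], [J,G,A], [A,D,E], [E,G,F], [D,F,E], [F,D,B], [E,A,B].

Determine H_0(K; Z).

Fix the vertex order A < B < D < E < F < G < J and write every simplex with vertices in increasing order. Then dim K = 2 and the simplices of K are:

  0-simplices (7): A, B, D, E, F, G, J
  1-simplices (18): AB, AD, AE, AG, AJ, BD, BE, BF, BG, BJ, DE, DF, DJ, EF, EG, EJ, FG, GJ
  2-simplices (12): ABE, ABG, ADE, ADJ, AGJ, BDF, BDJ, BEJ, BFG, DEF, EFG, EGJ

giving chain groups C_0 ≅ Z^7, C_1 ≅ Z^18, C_2 ≅ Z^12.

Boundary ∂_1: C_1 → C_0 is given by ∂[p,q] = [q] − [p].
This gives a 7×18 integer matrix of rank 6; reducing to Smith normal form yields diagonal entries (1,1,1,1,1,1).

Boundary ∂_2: C_2 → C_1 maps a triangle to the signed sum of its edges. For instance
  ∂BDJ = DJ − BJ + BD,
  ∂ABG = BG − AG + AB.
As a 18×12 matrix over Z this has rank 12, with invariant factors (1,1,1,1,1,1,1,1,1,1,1,2).

Reading off H_k = ker ∂_k / im ∂_{k+1}:

  H_0: rank C_0 − rank ∂_1 = 7 − 6 = 1, and the invariant factors of ∂_1 are all 1, so H_0 = Z.

(K is a triangulation of the real projective plane RP^2.)

H_0 ≅ Z.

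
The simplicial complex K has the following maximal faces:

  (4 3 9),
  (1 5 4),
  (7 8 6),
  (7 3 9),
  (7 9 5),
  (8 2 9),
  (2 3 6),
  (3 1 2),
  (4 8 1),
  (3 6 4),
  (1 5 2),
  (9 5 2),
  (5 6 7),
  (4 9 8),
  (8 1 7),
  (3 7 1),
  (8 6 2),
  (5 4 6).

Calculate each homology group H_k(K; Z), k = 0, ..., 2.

Take the total order 1 < 2 < 3 < 4 < 5 < 6 < 7 < 8 < 9 on the vertex set. Then K (dimension 2) consists of the simplices:

  0-simplices (9): [1], [2], [3], [4], [5], [6], [7], [8], [9]
  1-simplices (27): (27 of them)
  2-simplices (18): [1,2,3], [1,2,5], [1,3,7], [1,4,5], [1,4,8], [1,7,8], [2,3,6], [2,5,9], [2,6,8], [2,8,9], [3,4,6], [3,4,9], [3,7,9], [4,5,6], [4,8,9], [5,6,7], [5,7,9], [6,7,8]

giving chain groups C_0 ≅ Z^9, C_1 ≅ Z^27, C_2 ≅ Z^18.

∂_1: C_1 → C_0 is given by ∂[p,q] = [q] − [p].
The resulting 9×27 matrix has rank 8, and its Smith normal form has invariant factors (1,1,1,1,1,1,1,1).

The boundary map ∂_2: C_2 → C_1 maps a triangle to the signed sum of its edges. For instance
  ∂[1,3,7] = [3,7] − [1,7] + [1,3],
  ∂[2,8,9] = [8,9] − [2,9] + [2,8].
The 27×18 boundary matrix has rank 17 and Smith normal form diag(1,1,1,1,1,1,1,1,1,1,1,1,1,1,1,1,1).

Computing H_k = (kernel of ∂_k) / (image of ∂_{k+1}):

  H_0: rank C_0 − rank ∂_1 = 9 − 8 = 1, and the invariant factors of ∂_1 are all 1, so H_0 ≅ Z.
  H_1: rank ker ∂_1 − rank ∂_2 = (27 − 8) − 17 = 2, and the invariant factors of ∂_2 are all 1, so H_1 ≅ Z^2.
  H_2: rank ker ∂_2 − rank ∂_3 = (18 − 17) − 0 = 1, and there is no ∂_3, so H_2 ≅ Z.

As a check, the Euler characteristic is 9 − 27 + 18 = 0, which agrees with 1 − 2 + 1 = 0.

H_0 ≅ Z,  H_1 ≅ Z^2,  H_2 ≅ Z.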